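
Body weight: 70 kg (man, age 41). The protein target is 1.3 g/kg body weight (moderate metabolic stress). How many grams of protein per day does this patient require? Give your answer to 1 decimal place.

91.0 g/day

Protein = 1.3 g/kg × 70 kg = 91 g/day.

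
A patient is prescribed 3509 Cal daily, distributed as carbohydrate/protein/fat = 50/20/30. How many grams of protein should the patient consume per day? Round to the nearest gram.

Protein energy = 20% × 3509 = 701.8 kcal.
At 4 kcal/g: 701.8 ÷ 4 = 175.45 g.

175 g/day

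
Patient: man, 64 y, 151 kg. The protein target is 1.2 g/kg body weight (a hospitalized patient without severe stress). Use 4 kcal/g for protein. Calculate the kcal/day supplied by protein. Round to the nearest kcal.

725 kcal/day

Protein = 1.2 g/kg × 151 kg = 181.2 g/day.
Protein energy = 181.2 g × 4 kcal/g = 724.8 kcal/day.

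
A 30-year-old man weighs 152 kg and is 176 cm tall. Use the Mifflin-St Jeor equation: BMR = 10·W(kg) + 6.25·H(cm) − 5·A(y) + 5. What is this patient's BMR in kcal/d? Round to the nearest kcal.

2475 kcal/d

Mifflin-St Jeor (male): BMR = 10(152) + 6.25(176) − 5(30) + 5 = 1520 + 1100 − 150 + 5 = 2475 kcal/day.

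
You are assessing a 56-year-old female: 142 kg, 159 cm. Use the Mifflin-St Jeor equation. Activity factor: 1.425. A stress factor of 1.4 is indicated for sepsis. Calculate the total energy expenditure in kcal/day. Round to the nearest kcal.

Mifflin-St Jeor (female): BMR = 10(142) + 6.25(159) − 5(56) − 161 = 1420 + 993.75 − 280 − 161 = 1972.75 kcal/day.
TEE = BMR × activity factor = 1972.75 × 1.425 = 2811.1688 kcal/day.
Apply stress factor: 2811.1688 × 1.4 = 3935.6363 kcal/day.

3936 kcal/day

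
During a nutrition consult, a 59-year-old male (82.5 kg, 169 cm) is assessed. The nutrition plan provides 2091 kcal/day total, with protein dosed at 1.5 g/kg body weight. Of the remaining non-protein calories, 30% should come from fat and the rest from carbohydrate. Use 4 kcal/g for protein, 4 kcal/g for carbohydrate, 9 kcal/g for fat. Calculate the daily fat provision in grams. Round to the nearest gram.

53 g/day

Protein = 1.5 × 82.5 = 123.75 g → 123.75 × 4 = 495 kcal.
Non-protein calories = 2091 − 495 = 1596 kcal.
Fat: 30% × 1596 = 478.8 kcal; carbohydrate: 1117.2 kcal.
Fat: 478.8 kcal ÷ 9 kcal/g = 53.2 g.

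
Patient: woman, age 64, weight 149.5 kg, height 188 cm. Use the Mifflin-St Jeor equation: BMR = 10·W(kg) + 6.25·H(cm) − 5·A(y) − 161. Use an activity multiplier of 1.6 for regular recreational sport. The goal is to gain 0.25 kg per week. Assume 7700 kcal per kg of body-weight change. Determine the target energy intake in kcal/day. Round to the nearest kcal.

3777 kcal/day

Mifflin-St Jeor (female): BMR = 10(149.5) + 6.25(188) − 5(64) − 161 = 1495 + 1175 − 320 − 161 = 2189 kcal/day.
TEE = 2189 × 1.6 = 3502.4 kcal/day.
Required daily surplus = 0.25 × 7700 ÷ 7 = 275 kcal/day.
Target intake = 3502.4 + 275 = 3777.4 kcal/day.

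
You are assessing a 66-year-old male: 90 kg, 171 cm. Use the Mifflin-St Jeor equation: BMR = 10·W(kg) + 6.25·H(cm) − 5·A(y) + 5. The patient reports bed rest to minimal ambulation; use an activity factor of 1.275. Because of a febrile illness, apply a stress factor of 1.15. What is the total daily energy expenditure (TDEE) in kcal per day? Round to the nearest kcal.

2410 kcal per day

Mifflin-St Jeor (male): BMR = 10(90) + 6.25(171) − 5(66) + 5 = 900 + 1068.75 − 330 + 5 = 1643.75 kcal/day.
TEE = BMR × activity factor = 1643.75 × 1.275 = 2095.7813 kcal/day.
Apply stress factor: 2095.7813 × 1.15 = 2410.1484 kcal/day.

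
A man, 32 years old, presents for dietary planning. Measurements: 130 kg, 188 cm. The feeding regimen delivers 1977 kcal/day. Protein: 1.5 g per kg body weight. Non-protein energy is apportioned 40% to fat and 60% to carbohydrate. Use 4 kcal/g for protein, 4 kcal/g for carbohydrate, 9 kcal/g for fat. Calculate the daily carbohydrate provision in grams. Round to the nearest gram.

Protein = 1.5 × 130 = 195 g → 195 × 4 = 780 kcal.
Non-protein calories = 1977 − 780 = 1197 kcal.
Fat: 40% × 1197 = 478.8 kcal; carbohydrate: 718.2 kcal.
Carbohydrate: 718.2 kcal ÷ 4 kcal/g = 179.55 g.

180 g/day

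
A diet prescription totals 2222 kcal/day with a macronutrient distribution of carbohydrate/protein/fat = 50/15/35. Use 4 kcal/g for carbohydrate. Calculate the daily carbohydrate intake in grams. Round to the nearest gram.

278 g/day

Carbohydrate energy = 50% × 2222 = 1111 kcal.
At 4 kcal/g: 1111 ÷ 4 = 277.75 g.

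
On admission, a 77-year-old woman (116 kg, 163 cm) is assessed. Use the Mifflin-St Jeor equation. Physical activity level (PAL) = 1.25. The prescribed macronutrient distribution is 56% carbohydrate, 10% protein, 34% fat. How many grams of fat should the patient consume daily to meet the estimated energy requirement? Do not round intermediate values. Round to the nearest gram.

77 g/day

Mifflin-St Jeor (female): BMR = 10(116) + 6.25(163) − 5(77) − 161 = 1160 + 1018.75 − 385 − 161 = 1632.75 kcal/day.
TEE = 1632.75 × 1.25 = 2040.9375 kcal/day.
Fat energy = 34% × 2040.9375 = 693.9188 kcal.
Fat = 693.9188 ÷ 9 kcal/g = 77.1021 g.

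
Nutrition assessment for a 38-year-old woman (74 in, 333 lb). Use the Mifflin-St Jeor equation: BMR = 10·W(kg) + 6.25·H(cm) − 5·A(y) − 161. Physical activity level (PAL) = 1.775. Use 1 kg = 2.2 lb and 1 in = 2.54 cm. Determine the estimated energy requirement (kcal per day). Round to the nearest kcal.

Convert to metric: weight = 333 ÷ 2.2 = 151.3636 kg; height = 74 × 2.54 = 187.96 cm.
Mifflin-St Jeor (female): BMR = 10(151.3636) + 6.25(187.96) − 5(38) − 161 = 1513.6364 + 1174.75 − 190 − 161 = 2337.3864 kcal/day.
TEE = BMR × activity factor = 2337.3864 × 1.775 = 4148.8608 kcal/day.

4149 kcal per day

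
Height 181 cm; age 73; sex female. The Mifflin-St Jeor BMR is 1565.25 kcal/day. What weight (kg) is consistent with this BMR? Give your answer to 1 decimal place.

96.0 kg

1565.25 = 10·W + 6.25(181) − 5(73) − 161
10·W = 1565.25 − 605.25 = 960, so W = 96 kg.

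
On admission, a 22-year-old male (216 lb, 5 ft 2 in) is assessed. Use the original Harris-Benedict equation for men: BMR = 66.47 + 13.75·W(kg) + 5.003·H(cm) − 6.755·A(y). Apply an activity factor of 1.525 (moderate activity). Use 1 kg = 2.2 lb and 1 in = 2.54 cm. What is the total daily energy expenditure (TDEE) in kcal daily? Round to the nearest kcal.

Convert to metric: weight = 216 ÷ 2.2 = 98.1818 kg; height = (5×12 + 2) × 2.54 = 62 × 2.54 = 157.48 cm.
Harris-Benedict: BMR = 66.47 + 13.75(98.1818) + 5.003(157.48) − 6.755(22) = 2055.7324 kcal/day.
TEE = BMR × activity factor = 2055.7324 × 1.525 = 3134.992 kcal/day.

3135 kcal daily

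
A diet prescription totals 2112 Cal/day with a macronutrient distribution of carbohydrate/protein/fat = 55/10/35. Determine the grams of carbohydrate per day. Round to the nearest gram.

290 g/day

Carbohydrate energy = 55% × 2112 = 1161.6 kcal.
At 4 kcal/g: 1161.6 ÷ 4 = 290.4 g.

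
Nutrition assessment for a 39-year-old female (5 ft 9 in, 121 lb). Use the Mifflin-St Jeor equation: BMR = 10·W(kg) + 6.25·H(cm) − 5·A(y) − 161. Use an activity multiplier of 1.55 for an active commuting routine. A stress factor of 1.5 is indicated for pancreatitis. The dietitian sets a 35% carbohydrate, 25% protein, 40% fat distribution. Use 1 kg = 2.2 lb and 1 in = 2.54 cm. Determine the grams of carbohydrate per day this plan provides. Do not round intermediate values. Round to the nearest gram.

262 g/day

Convert to metric: weight = 121 ÷ 2.2 = 55 kg; height = (5×12 + 9) × 2.54 = 69 × 2.54 = 175.26 cm.
Mifflin-St Jeor (female): BMR = 10(55) + 6.25(175.26) − 5(39) − 161 = 550 + 1095.375 − 195 − 161 = 1289.375 kcal/day.
TEE = 1289.375 × 1.55 = 1998.5313 kcal/day.
With stress factor 1.5: 1998.5313 × 1.5 = 2997.7969 kcal/day.
Carbohydrate energy = 35% × 2997.7969 = 1049.2289 kcal.
Carbohydrate = 1049.2289 ÷ 4 kcal/g = 262.3072 g.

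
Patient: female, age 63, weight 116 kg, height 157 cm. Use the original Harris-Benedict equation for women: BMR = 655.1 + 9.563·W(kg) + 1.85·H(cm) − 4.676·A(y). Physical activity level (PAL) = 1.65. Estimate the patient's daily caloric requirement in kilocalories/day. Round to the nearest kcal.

Harris-Benedict: BMR = 655.1 + 9.563(116) + 1.85(157) − 4.676(63) = 1760.27 kcal/day.
TEE = BMR × activity factor = 1760.27 × 1.65 = 2904.4455 kcal/day.

2904 kilocalories/day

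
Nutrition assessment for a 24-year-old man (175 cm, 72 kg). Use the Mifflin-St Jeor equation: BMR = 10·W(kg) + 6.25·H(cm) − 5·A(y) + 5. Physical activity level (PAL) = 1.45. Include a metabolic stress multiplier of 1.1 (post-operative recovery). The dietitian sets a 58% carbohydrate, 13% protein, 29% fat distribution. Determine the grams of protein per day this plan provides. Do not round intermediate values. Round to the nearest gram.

Mifflin-St Jeor (male): BMR = 10(72) + 6.25(175) − 5(24) + 5 = 720 + 1093.75 − 120 + 5 = 1698.75 kcal/day.
TEE = 1698.75 × 1.45 = 2463.1875 kcal/day.
With stress factor 1.1: 2463.1875 × 1.1 = 2709.5063 kcal/day.
Protein energy = 13% × 2709.5063 = 352.2358 kcal.
Protein = 352.2358 ÷ 4 kcal/g = 88.059 g.

88 g/day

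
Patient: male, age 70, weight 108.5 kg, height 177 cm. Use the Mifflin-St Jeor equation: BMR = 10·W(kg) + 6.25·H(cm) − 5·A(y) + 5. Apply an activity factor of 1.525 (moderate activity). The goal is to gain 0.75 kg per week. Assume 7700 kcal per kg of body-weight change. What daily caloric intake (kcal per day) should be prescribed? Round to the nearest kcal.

3641 kcal per day

Mifflin-St Jeor (male): BMR = 10(108.5) + 6.25(177) − 5(70) + 5 = 1085 + 1106.25 − 350 + 5 = 1846.25 kcal/day.
TEE = 1846.25 × 1.525 = 2815.5313 kcal/day.
Required daily surplus = 0.75 × 7700 ÷ 7 = 825 kcal/day.
Target intake = 2815.5313 + 825 = 3640.5313 kcal/day.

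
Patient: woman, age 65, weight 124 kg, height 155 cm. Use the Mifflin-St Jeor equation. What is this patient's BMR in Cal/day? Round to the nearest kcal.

Mifflin-St Jeor (female): BMR = 10(124) + 6.25(155) − 5(65) − 161 = 1240 + 968.75 − 325 − 161 = 1722.75 kcal/day.

1723 Cal/day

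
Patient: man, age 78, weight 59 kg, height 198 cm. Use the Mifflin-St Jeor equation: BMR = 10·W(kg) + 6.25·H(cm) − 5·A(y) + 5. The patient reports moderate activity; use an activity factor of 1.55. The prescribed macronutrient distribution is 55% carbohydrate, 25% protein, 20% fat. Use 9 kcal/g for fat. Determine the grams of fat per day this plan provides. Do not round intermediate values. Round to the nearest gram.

50 g/day

Mifflin-St Jeor (male): BMR = 10(59) + 6.25(198) − 5(78) + 5 = 590 + 1237.5 − 390 + 5 = 1442.5 kcal/day.
TEE = 1442.5 × 1.55 = 2235.875 kcal/day.
Fat energy = 20% × 2235.875 = 447.175 kcal.
Fat = 447.175 ÷ 9 kcal/g = 49.6861 g.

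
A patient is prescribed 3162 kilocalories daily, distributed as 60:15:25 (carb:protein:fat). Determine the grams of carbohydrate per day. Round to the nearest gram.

474 g/day

Carbohydrate energy = 60% × 3162 = 1897.2 kcal.
At 4 kcal/g: 1897.2 ÷ 4 = 474.3 g.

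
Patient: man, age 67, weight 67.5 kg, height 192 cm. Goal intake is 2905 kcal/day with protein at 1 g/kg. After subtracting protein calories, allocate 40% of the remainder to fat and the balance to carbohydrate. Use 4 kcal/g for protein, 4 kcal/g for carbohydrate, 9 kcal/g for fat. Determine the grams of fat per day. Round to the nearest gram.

Protein = 1 × 67.5 = 67.5 g → 67.5 × 4 = 270 kcal.
Non-protein calories = 2905 − 270 = 2635 kcal.
Fat: 40% × 2635 = 1054 kcal; carbohydrate: 1581 kcal.
Fat: 1054 kcal ÷ 9 kcal/g = 117.1111 g.

117 g/day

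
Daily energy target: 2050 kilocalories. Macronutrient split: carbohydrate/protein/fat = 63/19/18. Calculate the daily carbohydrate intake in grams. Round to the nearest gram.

323 g/day

Carbohydrate energy = 63% × 2050 = 1291.5 kcal.
At 4 kcal/g: 1291.5 ÷ 4 = 322.875 g.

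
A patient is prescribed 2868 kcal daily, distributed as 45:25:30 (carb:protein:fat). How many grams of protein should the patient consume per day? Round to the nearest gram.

Protein energy = 25% × 2868 = 717 kcal.
At 4 kcal/g: 717 ÷ 4 = 179.25 g.

179 g/day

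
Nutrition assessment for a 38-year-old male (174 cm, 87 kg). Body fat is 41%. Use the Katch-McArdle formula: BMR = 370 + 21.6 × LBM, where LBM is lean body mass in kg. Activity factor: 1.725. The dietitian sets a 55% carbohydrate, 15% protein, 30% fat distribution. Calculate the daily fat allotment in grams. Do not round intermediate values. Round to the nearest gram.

LBM = 87 × (1 − 0.41) = 51.33 kg. Katch-McArdle: BMR = 370 + 21.6 × 51.33 = 1478.728 kcal/day.
TEE = 1478.728 × 1.725 = 2550.8058 kcal/day.
Fat energy = 30% × 2550.8058 = 765.2417 kcal.
Fat = 765.2417 ÷ 9 kcal/g = 85.0269 g.

85 g/day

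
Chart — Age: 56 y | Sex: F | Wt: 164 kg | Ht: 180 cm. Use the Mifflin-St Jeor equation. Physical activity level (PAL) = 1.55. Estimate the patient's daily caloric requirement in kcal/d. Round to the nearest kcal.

Mifflin-St Jeor (female): BMR = 10(164) + 6.25(180) − 5(56) − 161 = 1640 + 1125 − 280 − 161 = 2324 kcal/day.
TEE = BMR × activity factor = 2324 × 1.55 = 3602.2 kcal/day.

3602 kcal/d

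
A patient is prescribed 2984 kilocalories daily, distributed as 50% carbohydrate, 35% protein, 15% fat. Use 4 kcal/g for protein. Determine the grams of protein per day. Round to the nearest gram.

Protein energy = 35% × 2984 = 1044.4 kcal.
At 4 kcal/g: 1044.4 ÷ 4 = 261.1 g.

261 g/day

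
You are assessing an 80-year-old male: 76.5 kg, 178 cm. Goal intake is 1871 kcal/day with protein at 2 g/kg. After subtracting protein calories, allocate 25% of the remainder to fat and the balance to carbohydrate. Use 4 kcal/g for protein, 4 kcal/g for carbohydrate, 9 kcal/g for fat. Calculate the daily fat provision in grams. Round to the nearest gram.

Protein = 2 × 76.5 = 153 g → 153 × 4 = 612 kcal.
Non-protein calories = 1871 − 612 = 1259 kcal.
Fat: 25% × 1259 = 314.75 kcal; carbohydrate: 944.25 kcal.
Fat: 314.75 kcal ÷ 9 kcal/g = 34.9722 g.

35 g/day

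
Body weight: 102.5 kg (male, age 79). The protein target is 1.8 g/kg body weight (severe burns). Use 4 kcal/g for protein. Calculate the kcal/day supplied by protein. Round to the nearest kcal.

Protein = 1.8 g/kg × 102.5 kg = 184.5 g/day.
Protein energy = 184.5 g × 4 kcal/g = 738 kcal/day.

738 kcal/day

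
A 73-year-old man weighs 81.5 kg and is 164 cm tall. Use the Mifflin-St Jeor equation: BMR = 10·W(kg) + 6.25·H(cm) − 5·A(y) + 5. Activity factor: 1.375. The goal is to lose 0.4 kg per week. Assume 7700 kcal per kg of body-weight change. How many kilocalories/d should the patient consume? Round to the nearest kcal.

Mifflin-St Jeor (male): BMR = 10(81.5) + 6.25(164) − 5(73) + 5 = 815 + 1025 − 365 + 5 = 1480 kcal/day.
TEE = 1480 × 1.375 = 2035 kcal/day.
Required daily deficit = 0.4 × 7700 ÷ 7 = 440 kcal/day.
Target intake = 2035 − 440 = 1595 kcal/day.

1595 kilocalories/d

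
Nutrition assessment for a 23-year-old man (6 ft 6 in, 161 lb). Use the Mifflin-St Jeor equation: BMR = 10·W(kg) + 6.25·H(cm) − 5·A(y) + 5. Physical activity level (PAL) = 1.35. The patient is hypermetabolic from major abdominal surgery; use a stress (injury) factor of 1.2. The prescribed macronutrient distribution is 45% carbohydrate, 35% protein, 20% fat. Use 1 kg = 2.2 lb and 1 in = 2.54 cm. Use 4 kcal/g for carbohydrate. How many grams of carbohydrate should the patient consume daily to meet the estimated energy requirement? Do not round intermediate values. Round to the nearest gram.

339 g/day

Convert to metric: weight = 161 ÷ 2.2 = 73.1818 kg; height = (6×12 + 6) × 2.54 = 78 × 2.54 = 198.12 cm.
Mifflin-St Jeor (male): BMR = 10(73.1818) + 6.25(198.12) − 5(23) + 5 = 731.8182 + 1238.25 − 115 + 5 = 1860.0682 kcal/day.
TEE = 1860.0682 × 1.35 = 2511.092 kcal/day.
With stress factor 1.2: 2511.092 × 1.2 = 3013.3105 kcal/day.
Carbohydrate energy = 45% × 3013.3105 = 1355.9897 kcal.
Carbohydrate = 1355.9897 ÷ 4 kcal/g = 338.9974 g.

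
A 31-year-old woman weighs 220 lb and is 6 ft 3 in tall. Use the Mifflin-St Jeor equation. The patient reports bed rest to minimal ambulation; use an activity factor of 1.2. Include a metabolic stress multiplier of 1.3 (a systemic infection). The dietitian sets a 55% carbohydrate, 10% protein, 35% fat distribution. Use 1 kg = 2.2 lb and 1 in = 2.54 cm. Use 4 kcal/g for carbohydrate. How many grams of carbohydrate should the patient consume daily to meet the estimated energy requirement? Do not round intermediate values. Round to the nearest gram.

402 g/day

Convert to metric: weight = 220 ÷ 2.2 = 100 kg; height = (6×12 + 3) × 2.54 = 75 × 2.54 = 190.5 cm.
Mifflin-St Jeor (female): BMR = 10(100) + 6.25(190.5) − 5(31) − 161 = 1000 + 1190.625 − 155 − 161 = 1874.625 kcal/day.
TEE = 1874.625 × 1.2 = 2249.55 kcal/day.
With stress factor 1.3: 2249.55 × 1.3 = 2924.415 kcal/day.
Carbohydrate energy = 55% × 2924.415 = 1608.4283 kcal.
Carbohydrate = 1608.4283 ÷ 4 kcal/g = 402.1071 g.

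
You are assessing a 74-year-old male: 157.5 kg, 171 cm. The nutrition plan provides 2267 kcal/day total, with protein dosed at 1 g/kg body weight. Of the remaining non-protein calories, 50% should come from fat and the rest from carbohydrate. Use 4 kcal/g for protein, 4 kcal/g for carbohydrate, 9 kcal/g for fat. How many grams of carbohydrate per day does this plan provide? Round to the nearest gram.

205 g/day

Protein = 1 × 157.5 = 157.5 g → 157.5 × 4 = 630 kcal.
Non-protein calories = 2267 − 630 = 1637 kcal.
Fat: 50% × 1637 = 818.5 kcal; carbohydrate: 818.5 kcal.
Carbohydrate: 818.5 kcal ÷ 4 kcal/g = 204.625 g.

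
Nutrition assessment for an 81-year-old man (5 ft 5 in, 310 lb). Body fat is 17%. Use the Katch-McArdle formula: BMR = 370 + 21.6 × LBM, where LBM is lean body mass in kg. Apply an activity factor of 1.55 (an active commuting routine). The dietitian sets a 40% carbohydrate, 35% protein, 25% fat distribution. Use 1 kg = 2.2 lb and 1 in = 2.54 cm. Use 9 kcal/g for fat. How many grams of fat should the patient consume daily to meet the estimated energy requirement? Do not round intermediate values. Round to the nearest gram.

Convert to metric: weight = 310 ÷ 2.2 = 140.9091 kg; height = (5×12 + 5) × 2.54 = 65 × 2.54 = 165.1 cm.
LBM = 140.9091 × (1 − 0.17) = 116.9545 kg. Katch-McArdle: BMR = 370 + 21.6 × 116.9545 = 2896.2182 kcal/day.
TEE = 2896.2182 × 1.55 = 4489.1382 kcal/day.
Fat energy = 25% × 4489.1382 = 1122.2845 kcal.
Fat = 1122.2845 ÷ 9 kcal/g = 124.6983 g.

125 g/day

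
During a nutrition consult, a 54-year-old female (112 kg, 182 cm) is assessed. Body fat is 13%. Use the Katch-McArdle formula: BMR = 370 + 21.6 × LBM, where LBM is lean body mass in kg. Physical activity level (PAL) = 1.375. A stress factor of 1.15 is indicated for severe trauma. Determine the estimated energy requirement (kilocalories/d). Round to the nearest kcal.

3913 kilocalories/d

LBM = 112 × (1 − 0.13) = 97.44 kg. Katch-McArdle: BMR = 370 + 21.6 × 97.44 = 2474.704 kcal/day.
TEE = BMR × activity factor = 2474.704 × 1.375 = 3402.718 kcal/day.
Apply stress factor: 3402.718 × 1.15 = 3913.1257 kcal/day.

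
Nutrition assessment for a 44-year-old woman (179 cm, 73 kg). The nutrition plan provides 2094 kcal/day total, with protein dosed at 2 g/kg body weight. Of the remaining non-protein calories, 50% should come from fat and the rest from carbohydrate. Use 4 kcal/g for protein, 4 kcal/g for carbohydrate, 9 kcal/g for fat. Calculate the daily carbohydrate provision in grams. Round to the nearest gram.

Protein = 2 × 73 = 146 g → 146 × 4 = 584 kcal.
Non-protein calories = 2094 − 584 = 1510 kcal.
Fat: 50% × 1510 = 755 kcal; carbohydrate: 755 kcal.
Carbohydrate: 755 kcal ÷ 4 kcal/g = 188.75 g.

189 g/day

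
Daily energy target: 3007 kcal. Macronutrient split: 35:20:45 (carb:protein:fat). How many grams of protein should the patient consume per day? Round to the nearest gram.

Protein energy = 20% × 3007 = 601.4 kcal.
At 4 kcal/g: 601.4 ÷ 4 = 150.35 g.

150 g/day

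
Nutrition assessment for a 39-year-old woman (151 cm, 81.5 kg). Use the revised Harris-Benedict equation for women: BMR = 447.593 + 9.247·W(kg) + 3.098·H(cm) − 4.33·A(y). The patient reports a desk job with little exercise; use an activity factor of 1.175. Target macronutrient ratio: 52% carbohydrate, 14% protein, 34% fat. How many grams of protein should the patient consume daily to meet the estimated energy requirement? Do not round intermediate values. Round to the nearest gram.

Harris-Benedict: BMR = 447.593 + 9.247(81.5) + 3.098(151) − 4.33(39) = 1500.1515 kcal/day.
TEE = 1500.1515 × 1.175 = 1762.678 kcal/day.
Protein energy = 14% × 1762.678 = 246.7749 kcal.
Protein = 246.7749 ÷ 4 kcal/g = 61.6937 g.

62 g/day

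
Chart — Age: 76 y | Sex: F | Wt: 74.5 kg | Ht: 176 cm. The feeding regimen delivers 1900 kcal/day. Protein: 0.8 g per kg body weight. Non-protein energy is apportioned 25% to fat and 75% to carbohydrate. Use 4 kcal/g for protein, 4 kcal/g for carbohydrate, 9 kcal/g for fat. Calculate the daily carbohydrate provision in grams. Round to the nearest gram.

Protein = 0.8 × 74.5 = 59.6 g → 59.6 × 4 = 238.4 kcal.
Non-protein calories = 1900 − 238.4 = 1661.6 kcal.
Fat: 25% × 1661.6 = 415.4 kcal; carbohydrate: 1246.2 kcal.
Carbohydrate: 1246.2 kcal ÷ 4 kcal/g = 311.55 g.

312 g/day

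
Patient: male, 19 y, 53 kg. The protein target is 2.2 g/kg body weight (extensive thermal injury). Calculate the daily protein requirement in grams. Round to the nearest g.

117 g/day

Protein = 2.2 g/kg × 53 kg = 116.6 g/day.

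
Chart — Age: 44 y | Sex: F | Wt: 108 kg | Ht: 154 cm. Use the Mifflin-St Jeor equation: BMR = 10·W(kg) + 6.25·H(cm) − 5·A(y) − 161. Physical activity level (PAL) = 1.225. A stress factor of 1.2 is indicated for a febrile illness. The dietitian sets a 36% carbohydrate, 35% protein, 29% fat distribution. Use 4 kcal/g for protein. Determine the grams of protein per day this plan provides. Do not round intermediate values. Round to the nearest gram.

214 g/day

Mifflin-St Jeor (female): BMR = 10(108) + 6.25(154) − 5(44) − 161 = 1080 + 962.5 − 220 − 161 = 1661.5 kcal/day.
TEE = 1661.5 × 1.225 = 2035.3375 kcal/day.
With stress factor 1.2: 2035.3375 × 1.2 = 2442.405 kcal/day.
Protein energy = 35% × 2442.405 = 854.8418 kcal.
Protein = 854.8418 ÷ 4 kcal/g = 213.7104 g.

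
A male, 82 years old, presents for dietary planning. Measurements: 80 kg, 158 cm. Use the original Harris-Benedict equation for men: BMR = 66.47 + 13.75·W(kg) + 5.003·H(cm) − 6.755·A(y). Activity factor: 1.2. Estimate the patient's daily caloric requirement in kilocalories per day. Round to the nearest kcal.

Harris-Benedict: BMR = 66.47 + 13.75(80) + 5.003(158) − 6.755(82) = 1403.034 kcal/day.
TEE = BMR × activity factor = 1403.034 × 1.2 = 1683.6408 kcal/day.

1684 kilocalories per day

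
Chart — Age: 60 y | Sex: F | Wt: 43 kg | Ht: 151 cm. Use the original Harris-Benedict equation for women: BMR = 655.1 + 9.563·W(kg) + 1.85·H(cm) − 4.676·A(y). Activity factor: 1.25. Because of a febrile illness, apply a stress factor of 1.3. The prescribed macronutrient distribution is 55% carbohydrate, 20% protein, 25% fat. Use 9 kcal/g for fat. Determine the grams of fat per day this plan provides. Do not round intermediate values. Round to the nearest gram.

Harris-Benedict: BMR = 655.1 + 9.563(43) + 1.85(151) − 4.676(60) = 1065.099 kcal/day.
TEE = 1065.099 × 1.25 = 1331.3738 kcal/day.
With stress factor 1.3: 1331.3738 × 1.3 = 1730.7859 kcal/day.
Fat energy = 25% × 1730.7859 = 432.6965 kcal.
Fat = 432.6965 ÷ 9 kcal/g = 48.0774 g.

48 g/day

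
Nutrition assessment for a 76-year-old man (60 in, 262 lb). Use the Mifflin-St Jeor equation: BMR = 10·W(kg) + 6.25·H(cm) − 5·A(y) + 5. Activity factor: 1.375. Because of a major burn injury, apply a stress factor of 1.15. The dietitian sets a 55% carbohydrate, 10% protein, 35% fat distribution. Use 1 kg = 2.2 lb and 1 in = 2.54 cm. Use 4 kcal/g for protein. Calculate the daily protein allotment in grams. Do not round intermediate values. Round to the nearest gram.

Convert to metric: weight = 262 ÷ 2.2 = 119.0909 kg; height = 60 × 2.54 = 152.4 cm.
Mifflin-St Jeor (male): BMR = 10(119.0909) + 6.25(152.4) − 5(76) + 5 = 1190.9091 + 952.5 − 380 + 5 = 1768.4091 kcal/day.
TEE = 1768.4091 × 1.375 = 2431.5625 kcal/day.
With stress factor 1.15: 2431.5625 × 1.15 = 2796.2969 kcal/day.
Protein energy = 10% × 2796.2969 = 279.6297 kcal.
Protein = 279.6297 ÷ 4 kcal/g = 69.9074 g.

70 g/day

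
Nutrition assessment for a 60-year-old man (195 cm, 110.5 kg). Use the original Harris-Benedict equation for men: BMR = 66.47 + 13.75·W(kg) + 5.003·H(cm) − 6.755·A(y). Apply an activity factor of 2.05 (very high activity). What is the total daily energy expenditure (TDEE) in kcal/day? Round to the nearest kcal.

Harris-Benedict: BMR = 66.47 + 13.75(110.5) + 5.003(195) − 6.755(60) = 2156.13 kcal/day.
TEE = BMR × activity factor = 2156.13 × 2.05 = 4420.0665 kcal/day.

4420 kcal/day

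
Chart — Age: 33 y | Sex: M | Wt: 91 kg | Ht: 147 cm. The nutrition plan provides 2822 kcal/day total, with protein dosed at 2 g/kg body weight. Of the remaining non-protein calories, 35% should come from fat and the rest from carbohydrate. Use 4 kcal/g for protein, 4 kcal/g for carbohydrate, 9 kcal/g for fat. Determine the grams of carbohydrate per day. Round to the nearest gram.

340 g/day

Protein = 2 × 91 = 182 g → 182 × 4 = 728 kcal.
Non-protein calories = 2822 − 728 = 2094 kcal.
Fat: 35% × 2094 = 732.9 kcal; carbohydrate: 1361.1 kcal.
Carbohydrate: 1361.1 kcal ÷ 4 kcal/g = 340.275 g.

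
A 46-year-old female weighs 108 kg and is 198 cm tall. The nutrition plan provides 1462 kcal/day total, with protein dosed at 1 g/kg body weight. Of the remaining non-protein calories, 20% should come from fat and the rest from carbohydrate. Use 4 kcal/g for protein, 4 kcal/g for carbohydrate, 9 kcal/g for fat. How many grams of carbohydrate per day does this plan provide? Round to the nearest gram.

206 g/day

Protein = 1 × 108 = 108 g → 108 × 4 = 432 kcal.
Non-protein calories = 1462 − 432 = 1030 kcal.
Fat: 20% × 1030 = 206 kcal; carbohydrate: 824 kcal.
Carbohydrate: 824 kcal ÷ 4 kcal/g = 206 g.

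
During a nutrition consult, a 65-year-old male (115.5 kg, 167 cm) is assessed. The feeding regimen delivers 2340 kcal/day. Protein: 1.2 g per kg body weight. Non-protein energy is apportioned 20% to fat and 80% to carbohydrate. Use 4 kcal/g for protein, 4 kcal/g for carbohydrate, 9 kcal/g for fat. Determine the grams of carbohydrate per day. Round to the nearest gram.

357 g/day

Protein = 1.2 × 115.5 = 138.6 g → 138.6 × 4 = 554.4 kcal.
Non-protein calories = 2340 − 554.4 = 1785.6 kcal.
Fat: 20% × 1785.6 = 357.12 kcal; carbohydrate: 1428.48 kcal.
Carbohydrate: 1428.48 kcal ÷ 4 kcal/g = 357.12 g.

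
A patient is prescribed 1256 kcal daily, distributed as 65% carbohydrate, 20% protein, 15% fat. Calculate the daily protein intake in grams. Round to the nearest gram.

63 g/day

Protein energy = 20% × 1256 = 251.2 kcal.
At 4 kcal/g: 251.2 ÷ 4 = 62.8 g.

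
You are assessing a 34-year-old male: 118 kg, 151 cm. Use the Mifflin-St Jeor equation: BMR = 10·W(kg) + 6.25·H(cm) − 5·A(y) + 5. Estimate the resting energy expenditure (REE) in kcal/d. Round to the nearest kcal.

Mifflin-St Jeor (male): BMR = 10(118) + 6.25(151) − 5(34) + 5 = 1180 + 943.75 − 170 + 5 = 1958.75 kcal/day.

1959 kcal/d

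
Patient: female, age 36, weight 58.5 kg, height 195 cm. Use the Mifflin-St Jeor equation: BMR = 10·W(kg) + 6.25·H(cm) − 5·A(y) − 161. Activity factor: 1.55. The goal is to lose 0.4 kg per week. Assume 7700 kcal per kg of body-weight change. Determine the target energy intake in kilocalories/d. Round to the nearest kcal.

1827 kilocalories/d

Mifflin-St Jeor (female): BMR = 10(58.5) + 6.25(195) − 5(36) − 161 = 585 + 1218.75 − 180 − 161 = 1462.75 kcal/day.
TEE = 1462.75 × 1.55 = 2267.2625 kcal/day.
Required daily deficit = 0.4 × 7700 ÷ 7 = 440 kcal/day.
Target intake = 2267.2625 − 440 = 1827.2625 kcal/day.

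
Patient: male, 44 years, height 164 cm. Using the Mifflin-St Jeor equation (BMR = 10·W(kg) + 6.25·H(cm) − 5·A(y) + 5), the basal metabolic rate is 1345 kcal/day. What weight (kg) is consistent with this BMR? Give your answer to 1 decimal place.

53.5 kg

1345 = 10·W + 6.25(164) − 5(44) + 5
10·W = 1345 − 810 = 535, so W = 53.5 kg.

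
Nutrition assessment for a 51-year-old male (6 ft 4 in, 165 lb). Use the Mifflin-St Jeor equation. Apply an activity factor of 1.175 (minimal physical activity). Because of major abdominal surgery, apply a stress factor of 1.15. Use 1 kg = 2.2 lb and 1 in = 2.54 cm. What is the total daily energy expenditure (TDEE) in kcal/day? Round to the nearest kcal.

2306 kcal/day

Convert to metric: weight = 165 ÷ 2.2 = 75 kg; height = (6×12 + 4) × 2.54 = 76 × 2.54 = 193.04 cm.
Mifflin-St Jeor (male): BMR = 10(75) + 6.25(193.04) − 5(51) + 5 = 750 + 1206.5 − 255 + 5 = 1706.5 kcal/day.
TEE = BMR × activity factor = 1706.5 × 1.175 = 2005.1375 kcal/day.
Apply stress factor: 2005.1375 × 1.15 = 2305.9081 kcal/day.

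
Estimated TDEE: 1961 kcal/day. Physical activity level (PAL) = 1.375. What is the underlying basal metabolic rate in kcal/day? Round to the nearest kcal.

1426 kcal/day

BMR = TEE ÷ activity factor = 1961 ÷ 1.375 = 1426.1818 kcal/day.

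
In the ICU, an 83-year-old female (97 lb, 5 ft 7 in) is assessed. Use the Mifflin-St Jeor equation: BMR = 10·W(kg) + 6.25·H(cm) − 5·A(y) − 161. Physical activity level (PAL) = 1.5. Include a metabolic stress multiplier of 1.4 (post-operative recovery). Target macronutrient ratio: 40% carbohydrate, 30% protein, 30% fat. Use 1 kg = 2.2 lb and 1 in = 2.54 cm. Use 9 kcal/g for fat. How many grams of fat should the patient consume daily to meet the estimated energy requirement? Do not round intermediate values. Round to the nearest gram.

65 g/day

Convert to metric: weight = 97 ÷ 2.2 = 44.0909 kg; height = (5×12 + 7) × 2.54 = 67 × 2.54 = 170.18 cm.
Mifflin-St Jeor (female): BMR = 10(44.0909) + 6.25(170.18) − 5(83) − 161 = 440.9091 + 1063.625 − 415 − 161 = 928.5341 kcal/day.
TEE = 928.5341 × 1.5 = 1392.8011 kcal/day.
With stress factor 1.4: 1392.8011 × 1.4 = 1949.9216 kcal/day.
Fat energy = 30% × 1949.9216 = 584.9765 kcal.
Fat = 584.9765 ÷ 9 kcal/g = 64.9974 g.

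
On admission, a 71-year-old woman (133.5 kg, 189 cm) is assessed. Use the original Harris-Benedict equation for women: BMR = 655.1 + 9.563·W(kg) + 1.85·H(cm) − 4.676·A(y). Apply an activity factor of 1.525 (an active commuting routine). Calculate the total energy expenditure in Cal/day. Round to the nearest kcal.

2973 Cal/day

Harris-Benedict: BMR = 655.1 + 9.563(133.5) + 1.85(189) − 4.676(71) = 1949.4145 kcal/day.
TEE = BMR × activity factor = 1949.4145 × 1.525 = 2972.8571 kcal/day.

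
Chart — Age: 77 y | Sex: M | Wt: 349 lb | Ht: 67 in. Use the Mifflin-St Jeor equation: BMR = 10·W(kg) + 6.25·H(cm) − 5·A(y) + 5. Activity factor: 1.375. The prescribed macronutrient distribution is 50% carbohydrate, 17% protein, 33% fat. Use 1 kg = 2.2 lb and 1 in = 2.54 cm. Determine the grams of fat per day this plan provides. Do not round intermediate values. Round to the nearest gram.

114 g/day

Convert to metric: weight = 349 ÷ 2.2 = 158.6364 kg; height = 67 × 2.54 = 170.18 cm.
Mifflin-St Jeor (male): BMR = 10(158.6364) + 6.25(170.18) − 5(77) + 5 = 1586.3636 + 1063.625 − 385 + 5 = 2269.9886 kcal/day.
TEE = 2269.9886 × 1.375 = 3121.2344 kcal/day.
Fat energy = 33% × 3121.2344 = 1030.0073 kcal.
Fat = 1030.0073 ÷ 9 kcal/g = 114.4453 g.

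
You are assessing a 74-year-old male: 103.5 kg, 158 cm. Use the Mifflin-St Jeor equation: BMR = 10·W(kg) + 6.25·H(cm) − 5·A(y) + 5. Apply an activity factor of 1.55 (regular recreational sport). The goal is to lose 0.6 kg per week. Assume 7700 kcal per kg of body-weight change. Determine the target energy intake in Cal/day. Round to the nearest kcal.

Mifflin-St Jeor (male): BMR = 10(103.5) + 6.25(158) − 5(74) + 5 = 1035 + 987.5 − 370 + 5 = 1657.5 kcal/day.
TEE = 1657.5 × 1.55 = 2569.125 kcal/day.
Required daily deficit = 0.6 × 7700 ÷ 7 = 660 kcal/day.
Target intake = 2569.125 − 660 = 1909.125 kcal/day.

1909 Cal/day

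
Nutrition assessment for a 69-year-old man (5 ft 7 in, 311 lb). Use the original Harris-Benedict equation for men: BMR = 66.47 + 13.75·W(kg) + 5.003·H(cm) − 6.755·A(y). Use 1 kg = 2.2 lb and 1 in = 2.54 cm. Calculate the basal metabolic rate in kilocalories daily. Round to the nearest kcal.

2396 kilocalories daily

Convert to metric: weight = 311 ÷ 2.2 = 141.3636 kg; height = (5×12 + 7) × 2.54 = 67 × 2.54 = 170.18 cm.
Harris-Benedict: BMR = 66.47 + 13.75(141.3636) + 5.003(170.18) − 6.755(69) = 2395.5355 kcal/day.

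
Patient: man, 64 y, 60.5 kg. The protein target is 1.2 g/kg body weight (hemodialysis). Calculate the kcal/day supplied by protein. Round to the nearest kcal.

290 kcal/day

Protein = 1.2 g/kg × 60.5 kg = 72.6 g/day.
Protein energy = 72.6 g × 4 kcal/g = 290.4 kcal/day.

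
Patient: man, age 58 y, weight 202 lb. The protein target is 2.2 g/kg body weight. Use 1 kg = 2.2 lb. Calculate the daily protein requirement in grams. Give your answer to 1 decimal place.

202.0 g/day

Weight in kg = 202 ÷ 2.2 = 91.8182 kg.
Protein = 2.2 g/kg × 91.8182 kg = 202 g/day.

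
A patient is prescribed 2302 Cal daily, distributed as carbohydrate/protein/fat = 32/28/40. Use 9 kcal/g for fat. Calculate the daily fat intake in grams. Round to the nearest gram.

102 g/day

Fat energy = 40% × 2302 = 920.8 kcal.
At 9 kcal/g: 920.8 ÷ 9 = 102.3111 g.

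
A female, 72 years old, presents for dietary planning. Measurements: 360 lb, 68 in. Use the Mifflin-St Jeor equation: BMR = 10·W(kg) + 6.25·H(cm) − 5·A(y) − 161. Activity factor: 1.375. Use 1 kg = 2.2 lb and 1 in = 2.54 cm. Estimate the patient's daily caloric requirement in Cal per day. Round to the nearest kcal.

Convert to metric: weight = 360 ÷ 2.2 = 163.6364 kg; height = 68 × 2.54 = 172.72 cm.
Mifflin-St Jeor (female): BMR = 10(163.6364) + 6.25(172.72) − 5(72) − 161 = 1636.3636 + 1079.5 − 360 − 161 = 2194.8636 kcal/day.
TEE = BMR × activity factor = 2194.8636 × 1.375 = 3017.9375 kcal/day.

3018 Cal per day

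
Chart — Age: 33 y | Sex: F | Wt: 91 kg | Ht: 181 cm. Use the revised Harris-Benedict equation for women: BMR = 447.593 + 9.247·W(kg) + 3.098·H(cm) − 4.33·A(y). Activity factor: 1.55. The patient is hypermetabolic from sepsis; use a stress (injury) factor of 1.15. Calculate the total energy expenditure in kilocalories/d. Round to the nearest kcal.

3043 kilocalories/d

Harris-Benedict: BMR = 447.593 + 9.247(91) + 3.098(181) − 4.33(33) = 1706.918 kcal/day.
TEE = BMR × activity factor = 1706.918 × 1.55 = 2645.7229 kcal/day.
Apply stress factor: 2645.7229 × 1.15 = 3042.5813 kcal/day.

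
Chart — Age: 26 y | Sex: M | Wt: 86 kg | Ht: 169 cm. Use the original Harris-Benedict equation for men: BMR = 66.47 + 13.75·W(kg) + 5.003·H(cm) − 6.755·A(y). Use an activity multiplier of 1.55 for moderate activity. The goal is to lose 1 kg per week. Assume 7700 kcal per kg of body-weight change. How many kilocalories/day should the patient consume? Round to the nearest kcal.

Harris-Benedict: BMR = 66.47 + 13.75(86) + 5.003(169) − 6.755(26) = 1918.847 kcal/day.
TEE = 1918.847 × 1.55 = 2974.2129 kcal/day.
Required daily deficit = 1 × 7700 ÷ 7 = 1100 kcal/day.
Target intake = 2974.2129 − 1100 = 1874.2129 kcal/day.

1874 kilocalories/day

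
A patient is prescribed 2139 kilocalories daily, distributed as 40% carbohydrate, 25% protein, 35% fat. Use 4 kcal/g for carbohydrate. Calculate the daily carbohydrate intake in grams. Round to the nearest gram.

214 g/day

Carbohydrate energy = 40% × 2139 = 855.6 kcal.
At 4 kcal/g: 855.6 ÷ 4 = 213.9 g.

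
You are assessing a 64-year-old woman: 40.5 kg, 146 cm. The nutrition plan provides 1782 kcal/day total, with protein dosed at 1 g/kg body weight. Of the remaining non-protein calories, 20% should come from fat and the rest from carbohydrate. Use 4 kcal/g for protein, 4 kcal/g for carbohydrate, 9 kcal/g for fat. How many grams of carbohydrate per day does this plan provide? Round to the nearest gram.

324 g/day

Protein = 1 × 40.5 = 40.5 g → 40.5 × 4 = 162 kcal.
Non-protein calories = 1782 − 162 = 1620 kcal.
Fat: 20% × 1620 = 324 kcal; carbohydrate: 1296 kcal.
Carbohydrate: 1296 kcal ÷ 4 kcal/g = 324 g.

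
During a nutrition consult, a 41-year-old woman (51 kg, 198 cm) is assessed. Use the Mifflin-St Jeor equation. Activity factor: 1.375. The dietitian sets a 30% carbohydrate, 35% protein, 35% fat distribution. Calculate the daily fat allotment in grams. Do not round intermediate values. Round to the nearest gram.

Mifflin-St Jeor (female): BMR = 10(51) + 6.25(198) − 5(41) − 161 = 510 + 1237.5 − 205 − 161 = 1381.5 kcal/day.
TEE = 1381.5 × 1.375 = 1899.5625 kcal/day.
Fat energy = 35% × 1899.5625 = 664.8469 kcal.
Fat = 664.8469 ÷ 9 kcal/g = 73.8719 g.

74 g/day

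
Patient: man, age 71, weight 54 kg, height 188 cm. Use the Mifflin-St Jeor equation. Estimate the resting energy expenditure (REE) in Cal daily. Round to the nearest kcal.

1365 Cal daily

Mifflin-St Jeor (male): BMR = 10(54) + 6.25(188) − 5(71) + 5 = 540 + 1175 − 355 + 5 = 1365 kcal/day.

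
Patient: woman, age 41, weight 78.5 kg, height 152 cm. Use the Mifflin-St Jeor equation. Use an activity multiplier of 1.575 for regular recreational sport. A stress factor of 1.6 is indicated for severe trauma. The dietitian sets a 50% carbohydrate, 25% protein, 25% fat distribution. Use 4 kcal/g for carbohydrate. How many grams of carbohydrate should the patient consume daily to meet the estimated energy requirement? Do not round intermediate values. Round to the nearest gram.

431 g/day

Mifflin-St Jeor (female): BMR = 10(78.5) + 6.25(152) − 5(41) − 161 = 785 + 950 − 205 − 161 = 1369 kcal/day.
TEE = 1369 × 1.575 = 2156.175 kcal/day.
With stress factor 1.6: 2156.175 × 1.6 = 3449.88 kcal/day.
Carbohydrate energy = 50% × 3449.88 = 1724.94 kcal.
Carbohydrate = 1724.94 ÷ 4 kcal/g = 431.235 g.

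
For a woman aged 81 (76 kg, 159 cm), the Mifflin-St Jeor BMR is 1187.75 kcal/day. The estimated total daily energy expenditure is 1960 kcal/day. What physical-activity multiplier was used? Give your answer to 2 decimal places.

Activity factor = TEE ÷ BMR = 1960 ÷ 1187.75 = 1.65.

1.65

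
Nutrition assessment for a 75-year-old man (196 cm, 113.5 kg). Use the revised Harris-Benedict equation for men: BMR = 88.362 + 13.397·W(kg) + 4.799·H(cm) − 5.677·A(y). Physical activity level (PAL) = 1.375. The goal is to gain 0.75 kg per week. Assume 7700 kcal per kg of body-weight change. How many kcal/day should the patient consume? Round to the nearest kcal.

3745 kcal/day

Harris-Benedict: BMR = 88.362 + 13.397(113.5) + 4.799(196) − 5.677(75) = 2123.7505 kcal/day.
TEE = 2123.7505 × 1.375 = 2920.1569 kcal/day.
Required daily surplus = 0.75 × 7700 ÷ 7 = 825 kcal/day.
Target intake = 2920.1569 + 825 = 3745.1569 kcal/day.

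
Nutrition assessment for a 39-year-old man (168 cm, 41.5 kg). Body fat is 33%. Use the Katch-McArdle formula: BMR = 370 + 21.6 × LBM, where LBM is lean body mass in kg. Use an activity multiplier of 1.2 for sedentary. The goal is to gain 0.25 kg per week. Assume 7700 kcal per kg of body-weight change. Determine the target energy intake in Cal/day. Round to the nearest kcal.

LBM = 41.5 × (1 − 0.33) = 27.805 kg. Katch-McArdle: BMR = 370 + 21.6 × 27.805 = 970.588 kcal/day.
TEE = 970.588 × 1.2 = 1164.7056 kcal/day.
Required daily surplus = 0.25 × 7700 ÷ 7 = 275 kcal/day.
Target intake = 1164.7056 + 275 = 1439.7056 kcal/day.

1440 Cal/day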